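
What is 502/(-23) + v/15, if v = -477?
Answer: -6167/115 ≈ -53.626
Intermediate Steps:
502/(-23) + v/15 = 502/(-23) - 477/15 = 502*(-1/23) - 477*1/15 = -502/23 - 159/5 = -6167/115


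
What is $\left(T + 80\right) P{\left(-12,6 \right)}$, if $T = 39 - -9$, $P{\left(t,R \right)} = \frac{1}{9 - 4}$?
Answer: $\frac{128}{5} \approx 25.6$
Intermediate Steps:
$P{\left(t,R \right)} = \frac{1}{5}$
$T = 48$ ($T = 39 + 9 = 48$)
$\left(T + 80\right) P{\left(-12,6 \right)} = \left(48 + 80\right) \frac{1}{5} = 128 \cdot \frac{1}{5} = \frac{128}{5}$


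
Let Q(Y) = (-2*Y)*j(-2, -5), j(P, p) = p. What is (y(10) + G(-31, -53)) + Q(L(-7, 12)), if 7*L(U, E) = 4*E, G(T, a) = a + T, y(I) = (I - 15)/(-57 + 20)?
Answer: -3961/259 ≈ -15.293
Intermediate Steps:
y(I) = 15/37 - I/37 (y(I) = (-15 + I)/(-37) = (-15 + I)*(-1/37) = 15/37 - I/37)
G(T, a) = T + a
L(U, E) = 4*E/7 (L(U, E) = (4*E)/7 = 4*E/7)
Q(Y) = 10*Y (Q(Y) = -2*Y*(-5) = 10*Y)
(y(10) + G(-31, -53)) + Q(L(-7, 12)) = ((15/37 - 1/37*10) + (-31 - 53)) + 10*((4/7)*12) = ((15/37 - 10/37) - 84) + 10*(48/7) = (5/37 - 84) + 480/7 = -3103/37 + 480/7 = -3961/259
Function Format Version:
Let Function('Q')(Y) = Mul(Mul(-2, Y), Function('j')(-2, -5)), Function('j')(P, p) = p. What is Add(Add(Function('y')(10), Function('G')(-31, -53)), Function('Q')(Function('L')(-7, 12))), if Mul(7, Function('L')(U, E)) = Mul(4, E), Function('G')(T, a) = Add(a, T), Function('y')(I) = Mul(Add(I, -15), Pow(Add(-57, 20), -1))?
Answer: Rational(-3961, 259) ≈ -15.293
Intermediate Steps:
Function('y')(I) = Add(Rational(15, 37), Mul(Rational(-1, 37), I)) (Function('y')(I) = Mul(Add(-15, I), Pow(-37, -1)) = Mul(Add(-15, I), Rational(-1, 37)) = Add(Rational(15, 37), Mul(Rational(-1, 37), I)))
Function('G')(T, a) = Add(T, a)
Function('L')(U, E) = Mul(Rational(4, 7), E) (Function('L')(U, E) = Mul(Rational(1, 7), Mul(4, E)) = Mul(Rational(4, 7), E))
Function('Q')(Y) = Mul(10, Y) (Function('Q')(Y) = Mul(Mul(-2, Y), -5) = Mul(10, Y))
Add(Add(Function('y')(10), Function('G')(-31, -53)), Function('Q')(Function('L')(-7, 12))) = Add(Add(Add(Rational(15, 37), Mul(Rational(-1, 37), 10)), Add(-31, -53)), Mul(10, Mul(Rational(4, 7), 12))) = Add(Add(Add(Rational(15, 37), Rational(-10, 37)), -84), Mul(10, Rational(48, 7))) = Add(Add(Rational(5, 37), -84), Rational(480, 7)) = Add(Rational(-3103, 37), Rational(480, 7)) = Rational(-3961, 259)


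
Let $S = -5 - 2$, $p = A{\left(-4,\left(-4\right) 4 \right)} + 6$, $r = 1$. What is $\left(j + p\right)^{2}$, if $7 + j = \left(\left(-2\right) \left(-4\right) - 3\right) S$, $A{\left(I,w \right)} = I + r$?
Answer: $1521$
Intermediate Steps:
$A{\left(I,w \right)} = 1 + I$ ($A{\left(I,w \right)} = I + 1 = 1 + I$)
$p = 3$ ($p = \left(1 - 4\right) + 6 = -3 + 6 = 3$)
$S = -7$ ($S = -5 - 2 = -7$)
$j = -42$ ($j = -7 + \left(\left(-2\right) \left(-4\right) - 3\right) \left(-7\right) = -7 + \left(8 - 3\right) \left(-7\right) = -7 + 5 \left(-7\right) = -7 - 35 = -42$)
$\left(j + p\right)^{2} = \left(-42 + 3\right)^{2} = \left(-39\right)^{2} = 1521$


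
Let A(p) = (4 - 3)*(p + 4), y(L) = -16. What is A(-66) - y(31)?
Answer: -46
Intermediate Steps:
A(p) = 4 + p (A(p) = 1*(4 + p) = 4 + p)
A(-66) - y(31) = (4 - 66) - 1*(-16) = -62 + 16 = -46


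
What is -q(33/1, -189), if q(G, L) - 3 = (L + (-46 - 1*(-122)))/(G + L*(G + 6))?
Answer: -22127/7338 ≈ -3.0154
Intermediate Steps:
q(G, L) = 3 + (76 + L)/(G + L*(6 + G)) (q(G, L) = 3 + (L + (-46 - 1*(-122)))/(G + L*(G + 6)) = 3 + (L + (-46 + 122))/(G + L*(6 + G)) = 3 + (L + 76)/(G + L*(6 + G)) = 3 + (76 + L)/(G + L*(6 + G)))
-q(33/1, -189) = -(76 + 3*(33/1) + 19*(-189) + 3*(33/1)*(-189))/(33/1 + 6*(-189) + (33/1)*(-189)) = -(76 + 3*(1*33) - 3591 + 3*(1*33)*(-189))/(1*33 - 1134 + (1*33)*(-189)) = -(76 + 3*33 - 3591 + 3*33*(-189))/(33 - 1134 + 33*(-189)) = -(76 + 99 - 3591 - 18711)/(33 - 1134 - 6237) = -(-22127)/(-7338) = -(-1)*(-22127)/7338 = -1*22127/7338 = -22127/7338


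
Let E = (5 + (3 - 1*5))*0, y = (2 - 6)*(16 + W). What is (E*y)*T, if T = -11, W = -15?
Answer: 0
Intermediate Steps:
y = -4 (y = (2 - 6)*(16 - 15) = -4*1 = -4)
E = 0 (E = (5 + (3 - 5))*0 = (5 - 2)*0 = 3*0 = 0)
(E*y)*T = (0*(-4))*(-11) = 0*(-11) = 0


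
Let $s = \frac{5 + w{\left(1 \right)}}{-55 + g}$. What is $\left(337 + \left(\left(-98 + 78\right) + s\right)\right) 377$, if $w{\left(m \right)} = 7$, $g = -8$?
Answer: $\frac{2508181}{21} \approx 1.1944 \cdot 10^{5}$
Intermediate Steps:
$s = - \frac{4}{21}$ ($s = \frac{5 + 7}{-55 - 8} = \frac{12}{-63} = 12 \left(- \frac{1}{63}\right) = - \frac{4}{21} \approx -0.19048$)
$\left(337 + \left(\left(-98 + 78\right) + s\right)\right) 377 = \left(337 + \left(\left(-98 + 78\right) - \frac{4}{21}\right)\right) 377 = \left(337 - \frac{424}{21}\right) 377 = \frac{6653}{21} \cdot 377 = \frac{2508181}{21}$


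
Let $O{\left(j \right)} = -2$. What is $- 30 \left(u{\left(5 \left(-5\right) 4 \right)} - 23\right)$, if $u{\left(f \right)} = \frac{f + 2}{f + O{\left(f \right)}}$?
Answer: $\frac{11240}{17} \approx 661.18$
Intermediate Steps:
$u{\left(f \right)} = \frac{2 + f}{-2 + f}$ ($u{\left(f \right)} = \frac{f + 2}{f - 2} = \frac{2 + f}{-2 + f}$)
$- 30 \left(u{\left(5 \left(-5\right) 4 \right)} - 23\right) = - 30 \left(\frac{2 + 5 \left(-5\right) 4}{-2 + 5 \left(-5\right) 4} - 23\right) = - 30 \left(\frac{2 - 100}{-2 - 100} - 23\right) = - 30 \left(\frac{1}{-102} \left(-98\right) - 23\right) = - 30 \left(\left(- \frac{1}{102}\right) \left(-98\right) - 23\right) = - 30 \left(\frac{49}{51} - 23\right) = \left(-30\right) \left(- \frac{1124}{51}\right) = \frac{11240}{17}$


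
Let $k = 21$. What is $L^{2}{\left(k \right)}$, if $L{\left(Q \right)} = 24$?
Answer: $576$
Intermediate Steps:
$L^{2}{\left(k \right)} = 24^{2} = 576$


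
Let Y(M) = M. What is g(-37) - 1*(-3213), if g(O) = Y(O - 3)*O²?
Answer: -51547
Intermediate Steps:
g(O) = O²*(-3 + O) (g(O) = (O - 3)*O² = (-3 + O)*O² = O²*(-3 + O))
g(-37) - 1*(-3213) = (-37)²*(-3 - 37) - 1*(-3213) = 1369*(-40) + 3213 = -54760 + 3213 = -51547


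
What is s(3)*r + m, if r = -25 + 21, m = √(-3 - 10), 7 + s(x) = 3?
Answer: 16 + I*√13 ≈ 16.0 + 3.6056*I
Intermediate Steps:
s(x) = -4 (s(x) = -7 + 3 = -4)
m = I*√13 (m = √(-13) = I*√13 ≈ 3.6056*I)
r = -4
s(3)*r + m = -4*(-4) + I*√13 = 16 + I*√13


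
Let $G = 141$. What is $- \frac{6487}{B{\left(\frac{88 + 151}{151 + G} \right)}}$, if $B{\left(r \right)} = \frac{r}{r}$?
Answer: $-6487$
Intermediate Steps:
$B{\left(r \right)} = 1$
$- \frac{6487}{B{\left(\frac{88 + 151}{151 + G} \right)}} = - \frac{6487}{1} = \left(-6487\right) 1 = -6487$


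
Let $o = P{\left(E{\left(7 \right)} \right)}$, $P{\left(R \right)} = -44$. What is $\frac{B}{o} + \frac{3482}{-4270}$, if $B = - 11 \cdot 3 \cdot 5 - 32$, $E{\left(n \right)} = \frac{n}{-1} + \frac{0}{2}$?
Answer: $\frac{343991}{93940} \approx 3.6618$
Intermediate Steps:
$E{\left(n \right)} = - n$ ($E{\left(n \right)} = n \left(-1\right) + 0 \cdot \frac{1}{2} = - n + 0 = - n$)
$o = -44$
$B = -197$ ($B = \left(-11\right) 15 - 32 = -165 - 32 = -197$)
$\frac{B}{o} + \frac{3482}{-4270} = - \frac{197}{-44} + \frac{3482}{-4270} = \left(-197\right) \left(- \frac{1}{44}\right) + 3482 \left(- \frac{1}{4270}\right) = \frac{197}{44} - \frac{1741}{2135} = \frac{343991}{93940}$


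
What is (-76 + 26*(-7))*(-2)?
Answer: 516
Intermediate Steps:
(-76 + 26*(-7))*(-2) = (-76 - 182)*(-2) = -258*(-2) = 516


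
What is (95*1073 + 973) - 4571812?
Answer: -4468904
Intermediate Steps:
(95*1073 + 973) - 4571812 = (101935 + 973) - 4571812 = 102908 - 4571812 = -4468904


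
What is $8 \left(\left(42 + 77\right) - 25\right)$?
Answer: $752$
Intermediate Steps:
$8 \left(\left(42 + 77\right) - 25\right) = 8 \left(119 - 25\right) = 8 \cdot 94 = 752$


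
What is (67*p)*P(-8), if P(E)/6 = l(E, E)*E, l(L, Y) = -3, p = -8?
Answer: -77184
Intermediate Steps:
P(E) = -18*E (P(E) = 6*(-3*E) = -18*E)
(67*p)*P(-8) = (67*(-8))*(-18*(-8)) = -536*144 = -77184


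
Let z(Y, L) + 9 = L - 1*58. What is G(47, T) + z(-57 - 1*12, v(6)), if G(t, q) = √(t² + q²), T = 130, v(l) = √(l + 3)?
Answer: -64 + √19109 ≈ 74.235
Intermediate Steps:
v(l) = √(3 + l)
G(t, q) = √(q² + t²)
z(Y, L) = -67 + L (z(Y, L) = -9 + (L - 1*58) = -9 + (L - 58) = -9 + (-58 + L) = -67 + L)
G(47, T) + z(-57 - 1*12, v(6)) = √(130² + 47²) + (-67 + √(3 + 6)) = √(16900 + 2209) + (-67 + √9) = √19109 + (-67 + 3) = √19109 - 64 = -64 + √19109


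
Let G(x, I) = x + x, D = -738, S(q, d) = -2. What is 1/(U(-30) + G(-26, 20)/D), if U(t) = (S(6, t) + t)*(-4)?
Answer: 369/47258 ≈ 0.0078082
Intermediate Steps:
G(x, I) = 2*x
U(t) = 8 - 4*t (U(t) = (-2 + t)*(-4) = 8 - 4*t)
1/(U(-30) + G(-26, 20)/D) = 1/((8 - 4*(-30)) + (2*(-26))/(-738)) = 1/((8 + 120) - 52*(-1/738)) = 1/(128 + 26/369) = 1/(47258/369) = 369/47258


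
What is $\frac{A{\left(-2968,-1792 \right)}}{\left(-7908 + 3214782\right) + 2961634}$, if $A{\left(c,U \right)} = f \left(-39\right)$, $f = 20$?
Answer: $- \frac{195}{1542127} \approx -0.00012645$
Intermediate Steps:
$A{\left(c,U \right)} = -780$ ($A{\left(c,U \right)} = 20 \left(-39\right) = -780$)
$\frac{A{\left(-2968,-1792 \right)}}{\left(-7908 + 3214782\right) + 2961634} = - \frac{780}{\left(-7908 + 3214782\right) + 2961634} = - \frac{780}{3206874 + 2961634} = - \frac{780}{6168508} = \left(-780\right) \frac{1}{6168508} = - \frac{195}{1542127}$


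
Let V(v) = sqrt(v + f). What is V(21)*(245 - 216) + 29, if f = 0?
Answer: 29 + 29*sqrt(21) ≈ 161.89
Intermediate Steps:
V(v) = sqrt(v) (V(v) = sqrt(v + 0) = sqrt(v))
V(21)*(245 - 216) + 29 = sqrt(21)*(245 - 216) + 29 = sqrt(21)*29 + 29 = 29*sqrt(21) + 29 = 29 + 29*sqrt(21)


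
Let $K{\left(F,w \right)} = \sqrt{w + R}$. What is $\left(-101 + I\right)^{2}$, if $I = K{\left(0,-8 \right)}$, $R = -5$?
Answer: $\left(101 - i \sqrt{13}\right)^{2} \approx 10188.0 - 728.32 i$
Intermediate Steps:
$K{\left(F,w \right)} = \sqrt{-5 + w}$ ($K{\left(F,w \right)} = \sqrt{w - 5} = \sqrt{-5 + w}$)
$I = i \sqrt{13}$ ($I = \sqrt{-5 - 8} = \sqrt{-13} = i \sqrt{13} \approx 3.6056 i$)
$\left(-101 + I\right)^{2} = \left(-101 + i \sqrt{13}\right)^{2}$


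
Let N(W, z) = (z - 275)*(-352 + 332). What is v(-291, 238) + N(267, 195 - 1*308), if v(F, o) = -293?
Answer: 7467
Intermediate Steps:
N(W, z) = 5500 - 20*z (N(W, z) = (-275 + z)*(-20) = 5500 - 20*z)
v(-291, 238) + N(267, 195 - 1*308) = -293 + (5500 - 20*(195 - 1*308)) = -293 + (5500 - 20*(195 - 308)) = -293 + (5500 - 20*(-113)) = -293 + (5500 + 2260) = -293 + 7760 = 7467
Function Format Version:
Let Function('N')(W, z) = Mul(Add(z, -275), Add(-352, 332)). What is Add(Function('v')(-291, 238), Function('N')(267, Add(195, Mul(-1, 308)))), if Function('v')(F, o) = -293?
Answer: 7467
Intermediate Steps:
Function('N')(W, z) = Add(5500, Mul(-20, z)) (Function('N')(W, z) = Mul(Add(-275, z), -20) = Add(5500, Mul(-20, z)))
Add(Function('v')(-291, 238), Function('N')(267, Add(195, Mul(-1, 308)))) = Add(-293, Add(5500, Mul(-20, Add(195, Mul(-1, 308))))) = Add(-293, Add(5500, Mul(-20, Add(195, -308)))) = Add(-293, Add(5500, Mul(-20, -113))) = Add(-293, Add(5500, 2260)) = Add(-293, 7760) = 7467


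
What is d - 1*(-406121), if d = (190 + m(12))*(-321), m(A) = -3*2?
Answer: 347057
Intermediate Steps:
m(A) = -6
d = -59064 (d = (190 - 6)*(-321) = 184*(-321) = -59064)
d - 1*(-406121) = -59064 - 1*(-406121) = -59064 + 406121 = 347057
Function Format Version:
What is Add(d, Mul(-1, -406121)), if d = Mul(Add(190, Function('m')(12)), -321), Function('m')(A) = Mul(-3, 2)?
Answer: 347057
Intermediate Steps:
Function('m')(A) = -6
d = -59064 (d = Mul(Add(190, -6), -321) = Mul(184, -321) = -59064)
Add(d, Mul(-1, -406121)) = Add(-59064, Mul(-1, -406121)) = Add(-59064, 406121) = 347057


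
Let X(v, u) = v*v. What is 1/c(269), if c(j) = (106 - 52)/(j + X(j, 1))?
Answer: 1345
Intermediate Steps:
X(v, u) = v**2
c(j) = 54/(j + j**2) (c(j) = (106 - 52)/(j + j**2) = 54/(j + j**2))
1/c(269) = 1/(54/(269*(1 + 269))) = 1/(54*(1/269)/270) = 1/(54*(1/269)*(1/270)) = 1/(1/1345) = 1345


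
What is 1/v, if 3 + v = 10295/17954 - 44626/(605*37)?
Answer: -401900290/1776462499 ≈ -0.22624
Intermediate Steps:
v = -1776462499/401900290 (v = -3 + (10295/17954 - 44626/(605*37)) = -3 + (10295*(1/17954) - 44626/22385) = -3 + (10295/17954 - 44626*1/22385) = -3 + (10295/17954 - 44626/22385) = -3 - 570761629/401900290 = -1776462499/401900290 ≈ -4.4202)
1/v = 1/(-1776462499/401900290) = -401900290/1776462499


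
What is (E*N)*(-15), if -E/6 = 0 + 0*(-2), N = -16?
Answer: 0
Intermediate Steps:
E = 0 (E = -6*(0 + 0*(-2)) = -6*(0 + 0) = -6*0 = 0)
(E*N)*(-15) = (0*(-16))*(-15) = 0*(-15) = 0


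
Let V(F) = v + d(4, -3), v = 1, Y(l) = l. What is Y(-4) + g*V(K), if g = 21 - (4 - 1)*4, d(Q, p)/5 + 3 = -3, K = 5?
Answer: -265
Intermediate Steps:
d(Q, p) = -30 (d(Q, p) = -15 + 5*(-3) = -15 - 15 = -30)
g = 9 (g = 21 - 3*4 = 21 - 1*12 = 21 - 12 = 9)
V(F) = -29 (V(F) = 1 - 30 = -29)
Y(-4) + g*V(K) = -4 + 9*(-29) = -4 - 261 = -265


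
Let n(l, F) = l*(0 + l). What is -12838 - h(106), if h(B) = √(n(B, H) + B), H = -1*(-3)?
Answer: -12838 - √11342 ≈ -12945.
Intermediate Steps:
H = 3
n(l, F) = l² (n(l, F) = l*l = l²)
h(B) = √(B + B²) (h(B) = √(B² + B) = √(B + B²))
-12838 - h(106) = -12838 - √(106*(1 + 106)) = -12838 - √(106*107) = -12838 - √11342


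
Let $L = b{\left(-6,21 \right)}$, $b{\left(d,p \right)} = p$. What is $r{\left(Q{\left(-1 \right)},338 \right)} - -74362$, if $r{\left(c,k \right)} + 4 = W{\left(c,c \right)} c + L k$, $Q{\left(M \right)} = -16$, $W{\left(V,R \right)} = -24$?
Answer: $81840$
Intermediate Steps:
$L = 21$
$r{\left(c,k \right)} = -4 - 24 c + 21 k$ ($r{\left(c,k \right)} = -4 - \left(- 21 k + 24 c\right) = -4 - 24 c + 21 k$)
$r{\left(Q{\left(-1 \right)},338 \right)} - -74362 = \left(-4 - -384 + 21 \cdot 338\right) - -74362 = \left(-4 + 384 + 7098\right) + 74362 = 7478 + 74362 = 81840$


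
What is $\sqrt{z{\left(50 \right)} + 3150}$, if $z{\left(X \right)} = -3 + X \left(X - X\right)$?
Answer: $\sqrt{3147} \approx 56.098$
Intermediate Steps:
$z{\left(X \right)} = -3$ ($z{\left(X \right)} = -3 + X 0 = -3 + 0 = -3$)
$\sqrt{z{\left(50 \right)} + 3150} = \sqrt{-3 + 3150} = \sqrt{3147}$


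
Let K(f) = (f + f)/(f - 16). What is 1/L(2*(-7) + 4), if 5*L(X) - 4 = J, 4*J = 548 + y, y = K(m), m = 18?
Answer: 10/291 ≈ 0.034364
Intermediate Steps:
K(f) = 2*f/(-16 + f) (K(f) = (2*f)/(-16 + f) = 2*f/(-16 + f))
y = 18 (y = 2*18/(-16 + 18) = 2*18/2 = 2*18*(1/2) = 18)
J = 283/2 (J = (548 + 18)/4 = (1/4)*566 = 283/2 ≈ 141.50)
L(X) = 291/10 (L(X) = 4/5 + (1/5)*(283/2) = 4/5 + 283/10 = 291/10)
1/L(2*(-7) + 4) = 1/(291/10) = 10/291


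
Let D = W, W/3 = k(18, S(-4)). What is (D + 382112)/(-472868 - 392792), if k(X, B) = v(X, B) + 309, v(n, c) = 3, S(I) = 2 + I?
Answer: -95762/216415 ≈ -0.44249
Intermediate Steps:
k(X, B) = 312 (k(X, B) = 3 + 309 = 312)
W = 936 (W = 3*312 = 936)
D = 936
(D + 382112)/(-472868 - 392792) = (936 + 382112)/(-472868 - 392792) = 383048/(-865660) = 383048*(-1/865660) = -95762/216415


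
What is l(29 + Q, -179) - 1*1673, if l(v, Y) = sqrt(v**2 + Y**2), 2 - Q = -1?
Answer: -1673 + sqrt(33065) ≈ -1491.2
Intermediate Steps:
Q = 3 (Q = 2 - 1*(-1) = 2 + 1 = 3)
l(v, Y) = sqrt(Y**2 + v**2)
l(29 + Q, -179) - 1*1673 = sqrt((-179)**2 + (29 + 3)**2) - 1*1673 = sqrt(32041 + 32**2) - 1673 = sqrt(32041 + 1024) - 1673 = sqrt(33065) - 1673 = -1673 + sqrt(33065)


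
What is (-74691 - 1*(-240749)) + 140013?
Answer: 306071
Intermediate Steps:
(-74691 - 1*(-240749)) + 140013 = (-74691 + 240749) + 140013 = 166058 + 140013 = 306071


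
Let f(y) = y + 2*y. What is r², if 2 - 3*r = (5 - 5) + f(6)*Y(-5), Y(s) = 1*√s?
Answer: -1616/9 - 8*I*√5 ≈ -179.56 - 17.889*I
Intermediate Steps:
Y(s) = √s
f(y) = 3*y
r = ⅔ - 6*I*√5 (r = ⅔ - ((5 - 5) + (3*6)*√(-5))/3 = ⅔ - (0 + 18*(I*√5))/3 = ⅔ - (0 + 18*I*√5)/3 = ⅔ - 6*I*√5 ≈ 0.66667 - 13.416*I)
r² = (⅔ - 6*I*√5)²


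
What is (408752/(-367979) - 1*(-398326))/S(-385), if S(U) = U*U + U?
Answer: 3489885581/1295286080 ≈ 2.6943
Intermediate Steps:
S(U) = U + U**2 (S(U) = U**2 + U = U + U**2)
(408752/(-367979) - 1*(-398326))/S(-385) = (408752/(-367979) - 1*(-398326))/((-385*(1 - 385))) = (408752*(-1/367979) + 398326)/((-385*(-384))) = (-408752/367979 + 398326)/147840 = (146575194402/367979)*(1/147840) = 3489885581/1295286080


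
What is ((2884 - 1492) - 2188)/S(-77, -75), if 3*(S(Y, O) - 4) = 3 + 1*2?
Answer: -2388/17 ≈ -140.47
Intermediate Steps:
S(Y, O) = 17/3 (S(Y, O) = 4 + (3 + 1*2)/3 = 4 + (3 + 2)/3 = 4 + (⅓)*5 = 4 + 5/3 = 17/3)
((2884 - 1492) - 2188)/S(-77, -75) = ((2884 - 1492) - 2188)/(17/3) = (1392 - 2188)*(3/17) = -796*3/17 = -2388/17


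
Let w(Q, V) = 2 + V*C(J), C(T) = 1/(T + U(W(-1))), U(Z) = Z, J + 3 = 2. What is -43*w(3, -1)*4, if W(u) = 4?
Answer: -860/3 ≈ -286.67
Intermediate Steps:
J = -1 (J = -3 + 2 = -1)
C(T) = 1/(4 + T) (C(T) = 1/(T + 4) = 1/(4 + T))
w(Q, V) = 2 + V/3 (w(Q, V) = 2 + V/(4 - 1) = 2 + V/3)
-43*w(3, -1)*4 = -43*(2 + (⅓)*(-1))*4 = -43*(2 - ⅓)*4 = -43*5/3*4 = -215/3*4 = -860/3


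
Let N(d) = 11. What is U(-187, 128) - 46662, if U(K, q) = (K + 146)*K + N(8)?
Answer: -38984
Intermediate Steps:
U(K, q) = 11 + K*(146 + K) (U(K, q) = (K + 146)*K + 11 = (146 + K)*K + 11 = K*(146 + K) + 11 = 11 + K*(146 + K))
U(-187, 128) - 46662 = (11 + (-187)² + 146*(-187)) - 46662 = (11 + 34969 - 27302) - 46662 = 7678 - 46662 = -38984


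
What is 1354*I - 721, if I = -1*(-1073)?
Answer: 1452121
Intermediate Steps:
I = 1073
1354*I - 721 = 1354*1073 - 721 = 1452842 - 721 = 1452121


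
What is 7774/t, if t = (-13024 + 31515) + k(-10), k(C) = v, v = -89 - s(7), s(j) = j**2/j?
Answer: 598/1415 ≈ 0.42262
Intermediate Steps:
s(j) = j
v = -96 (v = -89 - 1*7 = -89 - 7 = -96)
k(C) = -96
t = 18395 (t = (-13024 + 31515) - 96 = 18491 - 96 = 18395)
7774/t = 7774/18395 = 7774*(1/18395) = 598/1415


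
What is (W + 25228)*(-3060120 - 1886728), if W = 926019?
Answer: -4705674319456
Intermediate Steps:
(W + 25228)*(-3060120 - 1886728) = (926019 + 25228)*(-3060120 - 1886728) = 951247*(-4946848) = -4705674319456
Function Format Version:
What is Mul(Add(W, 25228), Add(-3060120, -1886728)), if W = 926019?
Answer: -4705674319456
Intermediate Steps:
Mul(Add(W, 25228), Add(-3060120, -1886728)) = Mul(Add(926019, 25228), Add(-3060120, -1886728)) = Mul(951247, -4946848) = -4705674319456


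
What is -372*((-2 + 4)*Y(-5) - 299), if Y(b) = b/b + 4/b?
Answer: 555396/5 ≈ 1.1108e+5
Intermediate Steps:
Y(b) = 1 + 4/b
-372*((-2 + 4)*Y(-5) - 299) = -372*((-2 + 4)*((4 - 5)/(-5)) - 299) = -372*(2*(-⅕*(-1)) - 299) = -372*(2*(⅕) - 299) = -372*(⅖ - 299) = -372*(-1493/5) = 555396/5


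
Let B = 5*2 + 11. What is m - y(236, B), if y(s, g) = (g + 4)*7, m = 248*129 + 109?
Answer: 31926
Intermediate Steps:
m = 32101 (m = 31992 + 109 = 32101)
B = 21 (B = 10 + 11 = 21)
y(s, g) = 28 + 7*g (y(s, g) = (4 + g)*7 = 28 + 7*g)
m - y(236, B) = 32101 - (28 + 7*21) = 32101 - (28 + 147) = 32101 - 1*175 = 32101 - 175 = 31926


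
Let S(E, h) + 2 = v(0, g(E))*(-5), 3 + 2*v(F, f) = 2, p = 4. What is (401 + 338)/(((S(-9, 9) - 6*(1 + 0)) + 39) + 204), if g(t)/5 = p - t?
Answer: 1478/475 ≈ 3.1116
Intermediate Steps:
g(t) = 20 - 5*t (g(t) = 5*(4 - t) = 20 - 5*t)
v(F, f) = -½ (v(F, f) = -3/2 + (½)*2 = -3/2 + 1 = -½)
S(E, h) = ½ (S(E, h) = -2 - ½*(-5) = -2 + 5/2 = ½)
(401 + 338)/(((S(-9, 9) - 6*(1 + 0)) + 39) + 204) = (401 + 338)/(((½ - 6*(1 + 0)) + 39) + 204) = 739/(((½ - 6*1) + 39) + 204) = 739/(((½ - 6) + 39) + 204) = 739/((-11/2 + 39) + 204) = 739/(67/2 + 204) = 739/(475/2) = 739*(2/475) = 1478/475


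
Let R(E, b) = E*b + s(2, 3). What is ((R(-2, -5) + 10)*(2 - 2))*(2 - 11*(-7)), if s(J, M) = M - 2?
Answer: 0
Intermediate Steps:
s(J, M) = -2 + M
R(E, b) = 1 + E*b (R(E, b) = E*b + (-2 + 3) = E*b + 1 = 1 + E*b)
((R(-2, -5) + 10)*(2 - 2))*(2 - 11*(-7)) = (((1 - 2*(-5)) + 10)*(2 - 2))*(2 - 11*(-7)) = (((1 + 10) + 10)*0)*(2 + 77) = ((11 + 10)*0)*79 = (21*0)*79 = 0*79 = 0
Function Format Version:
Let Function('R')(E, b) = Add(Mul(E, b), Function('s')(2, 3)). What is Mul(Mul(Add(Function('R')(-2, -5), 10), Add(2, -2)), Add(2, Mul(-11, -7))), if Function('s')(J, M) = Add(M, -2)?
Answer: 0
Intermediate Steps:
Function('s')(J, M) = Add(-2, M)
Function('R')(E, b) = Add(1, Mul(E, b)) (Function('R')(E, b) = Add(Mul(E, b), Add(-2, 3)) = Add(Mul(E, b), 1) = Add(1, Mul(E, b)))
Mul(Mul(Add(Function('R')(-2, -5), 10), Add(2, -2)), Add(2, Mul(-11, -7))) = Mul(Mul(Add(Add(1, Mul(-2, -5)), 10), Add(2, -2)), Add(2, Mul(-11, -7))) = Mul(Mul(Add(Add(1, 10), 10), 0), Add(2, 77)) = Mul(Mul(Add(11, 10), 0), 79) = Mul(Mul(21, 0), 79) = Mul(0, 79) = 0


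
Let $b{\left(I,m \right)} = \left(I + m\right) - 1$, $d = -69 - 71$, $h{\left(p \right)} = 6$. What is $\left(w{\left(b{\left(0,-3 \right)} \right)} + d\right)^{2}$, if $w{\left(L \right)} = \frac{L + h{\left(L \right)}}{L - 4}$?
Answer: $\frac{314721}{16} \approx 19670.0$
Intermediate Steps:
$d = -140$
$b{\left(I,m \right)} = -1 + I + m$
$w{\left(L \right)} = \frac{6 + L}{-4 + L}$ ($w{\left(L \right)} = \frac{L + 6}{L - 4} = \frac{6 + L}{-4 + L}$)
$\left(w{\left(b{\left(0,-3 \right)} \right)} + d\right)^{2} = \left(\frac{6 - 4}{-4 - 4} - 140\right)^{2} = \left(\frac{1}{-8} \cdot 2 - 140\right)^{2} = \left(\left(- \frac{1}{8}\right) 2 - 140\right)^{2} = \left(- \frac{1}{4} - 140\right)^{2} = \left(- \frac{561}{4}\right)^{2} = \frac{314721}{16}$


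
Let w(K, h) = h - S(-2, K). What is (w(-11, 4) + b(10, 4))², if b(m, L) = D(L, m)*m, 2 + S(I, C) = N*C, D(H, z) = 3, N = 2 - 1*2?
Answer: 1296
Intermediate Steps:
N = 0 (N = 2 - 2 = 0)
S(I, C) = -2 (S(I, C) = -2 + 0*C = -2 + 0 = -2)
w(K, h) = 2 + h (w(K, h) = h - 1*(-2) = h + 2 = 2 + h)
b(m, L) = 3*m
(w(-11, 4) + b(10, 4))² = ((2 + 4) + 3*10)² = (6 + 30)² = 36² = 1296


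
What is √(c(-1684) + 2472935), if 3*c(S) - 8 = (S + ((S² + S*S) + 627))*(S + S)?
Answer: I*√6363782409 ≈ 79773.0*I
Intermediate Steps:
c(S) = 8/3 + 2*S*(627 + S + 2*S²)/3 (c(S) = 8/3 + ((S + ((S² + S*S) + 627))*(S + S))/3 = 8/3 + ((S + ((S² + S²) + 627))*(2*S))/3 = 8/3 + ((S + (2*S² + 627))*(2*S))/3 = 8/3 + ((S + (627 + 2*S²))*(2*S))/3 = 8/3 + ((627 + S + 2*S²)*(2*S))/3 = 8/3 + (2*S*(627 + S + 2*S²))/3 = 8/3 + 2*S*(627 + S + 2*S²)/3)
√(c(-1684) + 2472935) = √((8/3 + 418*(-1684) + (⅔)*(-1684)² + (4/3)*(-1684)³) + 2472935) = √((8/3 - 703912 + (⅔)*2835856 + (4/3)*(-4775581504)) + 2472935) = √((8/3 - 703912 + 5671712/3 - 19102326016/3) + 2472935) = √(-6366255344 + 2472935) = √(-6363782409) = I*√6363782409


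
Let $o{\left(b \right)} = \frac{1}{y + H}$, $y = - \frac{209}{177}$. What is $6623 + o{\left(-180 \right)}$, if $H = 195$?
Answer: $\frac{227208815}{34306} \approx 6623.0$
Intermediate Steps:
$y = - \frac{209}{177}$ ($y = \left(-209\right) \frac{1}{177} = - \frac{209}{177} \approx -1.1808$)
$o{\left(b \right)} = \frac{177}{34306}$ ($o{\left(b \right)} = \frac{1}{- \frac{209}{177} + 195} = \frac{1}{\frac{34306}{177}} = \frac{177}{34306}$)
$6623 + o{\left(-180 \right)} = 6623 + \frac{177}{34306} = \frac{227208815}{34306}$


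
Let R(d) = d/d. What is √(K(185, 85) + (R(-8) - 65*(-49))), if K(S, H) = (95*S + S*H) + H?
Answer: √36571 ≈ 191.24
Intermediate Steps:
K(S, H) = H + 95*S + H*S (K(S, H) = (95*S + H*S) + H = H + 95*S + H*S)
R(d) = 1
√(K(185, 85) + (R(-8) - 65*(-49))) = √((85 + 95*185 + 85*185) + (1 - 65*(-49))) = √((85 + 17575 + 15725) + (1 + 3185)) = √(33385 + 3186) = √36571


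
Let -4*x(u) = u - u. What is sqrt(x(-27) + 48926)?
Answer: sqrt(48926) ≈ 221.19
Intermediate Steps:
x(u) = 0 (x(u) = -(u - u)/4 = -1/4*0 = 0)
sqrt(x(-27) + 48926) = sqrt(0 + 48926) = sqrt(48926)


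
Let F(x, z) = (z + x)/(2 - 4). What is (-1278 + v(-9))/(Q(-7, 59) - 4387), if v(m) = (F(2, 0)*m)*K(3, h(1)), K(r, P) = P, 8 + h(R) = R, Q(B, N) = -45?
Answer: 1341/4432 ≈ 0.30257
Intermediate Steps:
h(R) = -8 + R
F(x, z) = -x/2 - z/2 (F(x, z) = (x + z)/(-2) = (x + z)*(-1/2) = -x/2 - z/2)
v(m) = 7*m (v(m) = ((-1/2*2 - 1/2*0)*m)*(-8 + 1) = ((-1 + 0)*m)*(-7) = -m*(-7) = 7*m)
(-1278 + v(-9))/(Q(-7, 59) - 4387) = (-1278 + 7*(-9))/(-45 - 4387) = (-1278 - 63)/(-4432) = -1341*(-1/4432) = 1341/4432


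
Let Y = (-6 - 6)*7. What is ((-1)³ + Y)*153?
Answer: -13005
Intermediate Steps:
Y = -84 (Y = -12*7 = -84)
((-1)³ + Y)*153 = ((-1)³ - 84)*153 = (-1 - 84)*153 = -85*153 = -13005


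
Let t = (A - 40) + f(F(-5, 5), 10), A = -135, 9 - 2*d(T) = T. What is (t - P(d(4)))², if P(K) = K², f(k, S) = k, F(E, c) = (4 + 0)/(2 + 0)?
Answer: 514089/16 ≈ 32131.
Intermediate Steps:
d(T) = 9/2 - T/2
F(E, c) = 2 (F(E, c) = 4/2 = 4*(½) = 2)
t = -173 (t = (-135 - 40) + 2 = -175 + 2 = -173)
(t - P(d(4)))² = (-173 - (9/2 - ½*4)²)² = (-173 - (9/2 - 2)²)² = (-173 - (5/2)²)² = (-173 - 1*25/4)² = (-173 - 25/4)² = (-717/4)² = 514089/16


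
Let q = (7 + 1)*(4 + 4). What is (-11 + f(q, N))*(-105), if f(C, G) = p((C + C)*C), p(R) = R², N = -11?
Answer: -7046429565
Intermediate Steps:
q = 64 (q = 8*8 = 64)
f(C, G) = 4*C⁴ (f(C, G) = ((C + C)*C)² = ((2*C)*C)² = (2*C²)² = 4*C⁴)
(-11 + f(q, N))*(-105) = (-11 + 4*64⁴)*(-105) = (-11 + 4*16777216)*(-105) = (-11 + 67108864)*(-105) = 67108853*(-105) = -7046429565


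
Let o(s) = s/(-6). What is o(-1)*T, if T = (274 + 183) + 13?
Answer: 235/3 ≈ 78.333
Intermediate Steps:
o(s) = -s/6 (o(s) = s*(-⅙) = -s/6)
T = 470 (T = 457 + 13 = 470)
o(-1)*T = -⅙*(-1)*470 = (⅙)*470 = 235/3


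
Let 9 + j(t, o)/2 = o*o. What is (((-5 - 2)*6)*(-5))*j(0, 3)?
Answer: 0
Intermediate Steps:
j(t, o) = -18 + 2*o² (j(t, o) = -18 + 2*(o*o) = -18 + 2*o²)
(((-5 - 2)*6)*(-5))*j(0, 3) = (((-5 - 2)*6)*(-5))*(-18 + 2*3²) = (-7*6*(-5))*(-18 + 2*9) = (-42*(-5))*(-18 + 18) = 210*0 = 0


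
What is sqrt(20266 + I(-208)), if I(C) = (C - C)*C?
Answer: sqrt(20266) ≈ 142.36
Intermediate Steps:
I(C) = 0 (I(C) = 0*C = 0)
sqrt(20266 + I(-208)) = sqrt(20266 + 0) = sqrt(20266)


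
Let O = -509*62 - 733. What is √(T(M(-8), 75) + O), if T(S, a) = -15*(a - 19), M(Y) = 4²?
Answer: I*√33131 ≈ 182.02*I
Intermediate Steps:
O = -32291 (O = -31558 - 733 = -32291)
M(Y) = 16
T(S, a) = 285 - 15*a (T(S, a) = -15*(-19 + a) = 285 - 15*a)
√(T(M(-8), 75) + O) = √((285 - 15*75) - 32291) = √((285 - 1125) - 32291) = √(-840 - 32291) = √(-33131) = I*√33131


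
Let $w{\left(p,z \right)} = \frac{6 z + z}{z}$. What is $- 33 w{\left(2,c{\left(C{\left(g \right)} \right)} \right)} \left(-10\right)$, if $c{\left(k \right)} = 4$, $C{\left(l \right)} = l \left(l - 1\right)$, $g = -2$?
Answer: $2310$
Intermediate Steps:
$C{\left(l \right)} = l \left(-1 + l\right)$
$w{\left(p,z \right)} = 7$ ($w{\left(p,z \right)} = \frac{7 z}{z} = 7$)
$- 33 w{\left(2,c{\left(C{\left(g \right)} \right)} \right)} \left(-10\right) = \left(-33\right) 7 \left(-10\right) = \left(-231\right) \left(-10\right) = 2310$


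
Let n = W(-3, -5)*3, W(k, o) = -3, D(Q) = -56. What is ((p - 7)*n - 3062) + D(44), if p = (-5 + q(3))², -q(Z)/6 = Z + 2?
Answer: -14080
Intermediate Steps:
q(Z) = -12 - 6*Z (q(Z) = -6*(Z + 2) = -6*(2 + Z) = -12 - 6*Z)
n = -9 (n = -3*3 = -9)
p = 1225 (p = (-5 + (-12 - 6*3))² = (-5 + (-12 - 18))² = (-5 - 30)² = (-35)² = 1225)
((p - 7)*n - 3062) + D(44) = ((1225 - 7)*(-9) - 3062) - 56 = (1218*(-9) - 3062) - 56 = (-10962 - 3062) - 56 = -14024 - 56 = -14080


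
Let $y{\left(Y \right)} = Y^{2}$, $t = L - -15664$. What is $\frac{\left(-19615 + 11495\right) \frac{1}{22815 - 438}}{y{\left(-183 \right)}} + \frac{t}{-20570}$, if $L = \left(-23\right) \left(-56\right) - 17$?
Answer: $- \frac{2538194822291}{3082963114242} \approx -0.8233$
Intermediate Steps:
$L = 1271$ ($L = 1288 - 17 = 1271$)
$t = 16935$ ($t = 1271 - -15664 = 1271 + 15664 = 16935$)
$\frac{\left(-19615 + 11495\right) \frac{1}{22815 - 438}}{y{\left(-183 \right)}} + \frac{t}{-20570} = \frac{\left(-19615 + 11495\right) \frac{1}{22815 - 438}}{\left(-183\right)^{2}} + \frac{16935}{-20570} = \frac{\left(-8120\right) \frac{1}{22377}}{33489} + 16935 \left(- \frac{1}{20570}\right) = \left(-8120\right) \frac{1}{22377} \cdot \frac{1}{33489} - \frac{3387}{4114} = \left(- \frac{8120}{22377}\right) \frac{1}{33489} - \frac{3387}{4114} = - \frac{8120}{749383353} - \frac{3387}{4114} = - \frac{2538194822291}{3082963114242}$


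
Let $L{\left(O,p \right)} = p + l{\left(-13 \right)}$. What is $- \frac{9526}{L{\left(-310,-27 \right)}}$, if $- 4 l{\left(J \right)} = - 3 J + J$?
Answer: $\frac{19052}{67} \approx 284.36$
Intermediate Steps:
$l{\left(J \right)} = \frac{J}{2}$ ($l{\left(J \right)} = - \frac{- 3 J + J}{4} = - \frac{\left(-2\right) J}{4} = \frac{J}{2}$)
$L{\left(O,p \right)} = - \frac{13}{2} + p$ ($L{\left(O,p \right)} = p + \frac{1}{2} \left(-13\right) = p - \frac{13}{2} = - \frac{13}{2} + p$)
$- \frac{9526}{L{\left(-310,-27 \right)}} = - \frac{9526}{- \frac{13}{2} - 27} = - \frac{9526}{- \frac{67}{2}} = \left(-9526\right) \left(- \frac{2}{67}\right) = \frac{19052}{67}$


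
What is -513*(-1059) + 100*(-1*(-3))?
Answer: 543567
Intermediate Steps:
-513*(-1059) + 100*(-1*(-3)) = 543267 + 100*3 = 543267 + 300 = 543567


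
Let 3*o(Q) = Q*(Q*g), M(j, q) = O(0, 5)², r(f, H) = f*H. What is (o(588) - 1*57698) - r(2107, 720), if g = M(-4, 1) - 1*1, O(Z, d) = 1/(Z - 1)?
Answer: -1574738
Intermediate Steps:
O(Z, d) = 1/(-1 + Z)
r(f, H) = H*f
M(j, q) = 1 (M(j, q) = (1/(-1 + 0))² = (1/(-1))² = (-1)² = 1)
g = 0 (g = 1 - 1*1 = 1 - 1 = 0)
o(Q) = 0 (o(Q) = (Q*(Q*0))/3 = (Q*0)/3 = (⅓)*0 = 0)
(o(588) - 1*57698) - r(2107, 720) = (0 - 1*57698) - 720*2107 = (0 - 57698) - 1*1517040 = -57698 - 1517040 = -1574738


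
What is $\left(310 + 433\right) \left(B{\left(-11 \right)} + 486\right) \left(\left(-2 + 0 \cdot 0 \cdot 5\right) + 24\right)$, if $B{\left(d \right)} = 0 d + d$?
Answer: $7764350$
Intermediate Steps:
$B{\left(d \right)} = d$ ($B{\left(d \right)} = 0 + d = d$)
$\left(310 + 433\right) \left(B{\left(-11 \right)} + 486\right) \left(\left(-2 + 0 \cdot 0 \cdot 5\right) + 24\right) = \left(310 + 433\right) \left(-11 + 486\right) \left(\left(-2 + 0 \cdot 0 \cdot 5\right) + 24\right) = 743 \cdot 475 \left(\left(-2 + 0 \cdot 5\right) + 24\right) = 352925 \left(\left(-2 + 0\right) + 24\right) = 352925 \left(-2 + 24\right) = 352925 \cdot 22 = 7764350$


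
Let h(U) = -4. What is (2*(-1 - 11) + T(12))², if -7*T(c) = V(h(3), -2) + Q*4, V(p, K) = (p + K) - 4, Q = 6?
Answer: 676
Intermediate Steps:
V(p, K) = -4 + K + p (V(p, K) = (K + p) - 4 = -4 + K + p)
T(c) = -2 (T(c) = -((-4 - 2 - 4) + 6*4)/7 = -(-10 + 24)/7 = -⅐*14 = -2)
(2*(-1 - 11) + T(12))² = (2*(-1 - 11) - 2)² = (2*(-12) - 2)² = (-24 - 2)² = (-26)² = 676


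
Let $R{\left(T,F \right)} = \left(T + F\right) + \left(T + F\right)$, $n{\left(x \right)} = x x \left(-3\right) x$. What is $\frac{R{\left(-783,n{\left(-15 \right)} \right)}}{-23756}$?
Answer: $- \frac{4671}{5939} \approx -0.7865$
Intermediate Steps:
$n{\left(x \right)} = - 3 x^{3}$ ($n{\left(x \right)} = x^{2} \left(-3\right) x = - 3 x^{2} x = - 3 x^{3}$)
$R{\left(T,F \right)} = 2 F + 2 T$ ($R{\left(T,F \right)} = \left(F + T\right) + \left(F + T\right) = 2 F + 2 T$)
$\frac{R{\left(-783,n{\left(-15 \right)} \right)}}{-23756} = \frac{2 \left(- 3 \left(-15\right)^{3}\right) + 2 \left(-783\right)}{-23756} = \left(2 \left(\left(-3\right) \left(-3375\right)\right) - 1566\right) \left(- \frac{1}{23756}\right) = \left(2 \cdot 10125 - 1566\right) \left(- \frac{1}{23756}\right) = \left(20250 - 1566\right) \left(- \frac{1}{23756}\right) = 18684 \left(- \frac{1}{23756}\right) = - \frac{4671}{5939}$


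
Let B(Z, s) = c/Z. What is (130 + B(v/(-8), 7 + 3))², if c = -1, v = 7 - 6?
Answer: 19044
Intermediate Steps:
v = 1
B(Z, s) = -1/Z
(130 + B(v/(-8), 7 + 3))² = (130 - 1/(1/(-8)))² = (130 - 1/(1*(-⅛)))² = (130 - 1/(-⅛))² = (130 - 1*(-8))² = (130 + 8)² = 138² = 19044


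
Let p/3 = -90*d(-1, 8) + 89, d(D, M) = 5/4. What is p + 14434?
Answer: 28727/2 ≈ 14364.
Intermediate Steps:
d(D, M) = 5/4 (d(D, M) = 5*(1/4) = 5/4)
p = -141/2 (p = 3*(-90*5/4 + 89) = 3*(-225/2 + 89) = 3*(-47/2) = -141/2 ≈ -70.500)
p + 14434 = -141/2 + 14434 = 28727/2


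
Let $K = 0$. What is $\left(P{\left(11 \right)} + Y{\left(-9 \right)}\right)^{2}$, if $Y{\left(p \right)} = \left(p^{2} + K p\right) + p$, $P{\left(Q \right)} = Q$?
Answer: $6889$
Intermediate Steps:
$Y{\left(p \right)} = p + p^{2}$ ($Y{\left(p \right)} = \left(p^{2} + 0 p\right) + p = \left(p^{2} + 0\right) + p = p^{2} + p = p + p^{2}$)
$\left(P{\left(11 \right)} + Y{\left(-9 \right)}\right)^{2} = \left(11 - 9 \left(1 - 9\right)\right)^{2} = \left(11 - -72\right)^{2} = \left(11 + 72\right)^{2} = 83^{2} = 6889$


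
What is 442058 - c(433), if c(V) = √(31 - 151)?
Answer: 442058 - 2*I*√30 ≈ 4.4206e+5 - 10.954*I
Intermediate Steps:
c(V) = 2*I*√30 (c(V) = √(-120) = 2*I*√30)
442058 - c(433) = 442058 - 2*I*√30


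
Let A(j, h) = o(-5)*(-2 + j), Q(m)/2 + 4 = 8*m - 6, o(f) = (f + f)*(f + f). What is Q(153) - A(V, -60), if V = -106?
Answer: 13228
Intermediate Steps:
o(f) = 4*f**2 (o(f) = (2*f)*(2*f) = 4*f**2)
Q(m) = -20 + 16*m (Q(m) = -8 + 2*(8*m - 6) = -8 + 2*(-6 + 8*m) = -8 + (-12 + 16*m) = -20 + 16*m)
A(j, h) = -200 + 100*j (A(j, h) = (4*(-5)**2)*(-2 + j) = (4*25)*(-2 + j) = 100*(-2 + j) = -200 + 100*j)
Q(153) - A(V, -60) = (-20 + 16*153) - (-200 + 100*(-106)) = (-20 + 2448) - (-200 - 10600) = 2428 - 1*(-10800) = 2428 + 10800 = 13228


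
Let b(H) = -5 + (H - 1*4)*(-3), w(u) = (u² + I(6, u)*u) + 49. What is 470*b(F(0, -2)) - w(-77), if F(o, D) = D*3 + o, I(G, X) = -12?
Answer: 4848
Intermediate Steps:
w(u) = 49 + u² - 12*u (w(u) = (u² - 12*u) + 49 = 49 + u² - 12*u)
F(o, D) = o + 3*D (F(o, D) = 3*D + o = o + 3*D)
b(H) = 7 - 3*H (b(H) = -5 + (H - 4)*(-3) = -5 + (-4 + H)*(-3) = -5 + (12 - 3*H) = 7 - 3*H)
470*b(F(0, -2)) - w(-77) = 470*(7 - 3*(0 + 3*(-2))) - (49 + (-77)² - 12*(-77)) = 470*(7 - 3*(0 - 6)) - (49 + 5929 + 924) = 470*(7 - 3*(-6)) - 1*6902 = 470*(7 + 18) - 6902 = 470*25 - 6902 = 11750 - 6902 = 4848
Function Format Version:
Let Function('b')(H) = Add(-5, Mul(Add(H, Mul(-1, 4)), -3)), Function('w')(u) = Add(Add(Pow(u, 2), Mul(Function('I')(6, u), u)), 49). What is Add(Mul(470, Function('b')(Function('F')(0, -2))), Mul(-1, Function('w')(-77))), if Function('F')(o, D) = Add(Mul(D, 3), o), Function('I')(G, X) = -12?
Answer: 4848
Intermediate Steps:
Function('w')(u) = Add(49, Pow(u, 2), Mul(-12, u)) (Function('w')(u) = Add(Add(Pow(u, 2), Mul(-12, u)), 49) = Add(49, Pow(u, 2), Mul(-12, u)))
Function('F')(o, D) = Add(o, Mul(3, D)) (Function('F')(o, D) = Add(Mul(3, D), o) = Add(o, Mul(3, D)))
Function('b')(H) = Add(7, Mul(-3, H)) (Function('b')(H) = Add(-5, Mul(Add(H, -4), -3)) = Add(-5, Mul(Add(-4, H), -3)) = Add(-5, Add(12, Mul(-3, H))) = Add(7, Mul(-3, H)))
Add(Mul(470, Function('b')(Function('F')(0, -2))), Mul(-1, Function('w')(-77))) = Add(Mul(470, Add(7, Mul(-3, Add(0, Mul(3, -2))))), Mul(-1, Add(49, Pow(-77, 2), Mul(-12, -77)))) = Add(Mul(470, Add(7, Mul(-3, Add(0, -6)))), Mul(-1, Add(49, 5929, 924))) = Add(Mul(470, Add(7, Mul(-3, -6))), Mul(-1, 6902)) = Add(Mul(470, Add(7, 18)), -6902) = Add(Mul(470, 25), -6902) = Add(11750, -6902) = 4848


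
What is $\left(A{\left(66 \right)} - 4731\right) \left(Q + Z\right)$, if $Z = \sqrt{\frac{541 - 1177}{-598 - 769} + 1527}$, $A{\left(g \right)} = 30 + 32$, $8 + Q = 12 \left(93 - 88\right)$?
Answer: $-242788 - \frac{14007 \sqrt{317150835}}{1367} \approx -4.2527 \cdot 10^{5}$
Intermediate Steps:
$Q = 52$ ($Q = -8 + 12 \left(93 - 88\right) = -8 + 12 \cdot 5 = -8 + 60 = 52$)
$A{\left(g \right)} = 62$
$Z = \frac{3 \sqrt{317150835}}{1367}$ ($Z = \sqrt{- \frac{636}{-1367} + 1527} = \sqrt{\left(-636\right) \left(- \frac{1}{1367}\right) + 1527} = \sqrt{\frac{636}{1367} + 1527} = \sqrt{\frac{2088045}{1367}} = \frac{3 \sqrt{317150835}}{1367} \approx 39.083$)
$\left(A{\left(66 \right)} - 4731\right) \left(Q + Z\right) = \left(62 - 4731\right) \left(52 + \frac{3 \sqrt{317150835}}{1367}\right) = - 4669 \left(52 + \frac{3 \sqrt{317150835}}{1367}\right) = -242788 - \frac{14007 \sqrt{317150835}}{1367}$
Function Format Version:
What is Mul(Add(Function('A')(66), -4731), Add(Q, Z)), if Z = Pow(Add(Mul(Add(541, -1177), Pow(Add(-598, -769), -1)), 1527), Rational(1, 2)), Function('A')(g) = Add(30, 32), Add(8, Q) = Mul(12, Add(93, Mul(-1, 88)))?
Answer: Add(-242788, Mul(Rational(-14007, 1367), Pow(317150835, Rational(1, 2)))) ≈ -4.2527e+5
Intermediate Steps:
Q = 52 (Q = Add(-8, Mul(12, Add(93, Mul(-1, 88)))) = Add(-8, Mul(12, Add(93, -88))) = Add(-8, Mul(12, 5)) = Add(-8, 60) = 52)
Function('A')(g) = 62
Z = Mul(Rational(3, 1367), Pow(317150835, Rational(1, 2))) (Z = Pow(Add(Mul(-636, Pow(-1367, -1)), 1527), Rational(1, 2)) = Pow(Add(Mul(-636, Rational(-1, 1367)), 1527), Rational(1, 2)) = Pow(Add(Rational(636, 1367), 1527), Rational(1, 2)) = Pow(Rational(2088045, 1367), Rational(1, 2)) = Mul(Rational(3, 1367), Pow(317150835, Rational(1, 2))) ≈ 39.083)
Mul(Add(Function('A')(66), -4731), Add(Q, Z)) = Mul(Add(62, -4731), Add(52, Mul(Rational(3, 1367), Pow(317150835, Rational(1, 2))))) = Mul(-4669, Add(52, Mul(Rational(3, 1367), Pow(317150835, Rational(1, 2))))) = Add(-242788, Mul(Rational(-14007, 1367), Pow(317150835, Rational(1, 2))))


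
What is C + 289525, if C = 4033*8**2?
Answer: 547637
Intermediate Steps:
C = 258112 (C = 4033*64 = 258112)
C + 289525 = 258112 + 289525 = 547637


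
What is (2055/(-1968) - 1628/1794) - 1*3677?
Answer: -2164812893/588432 ≈ -3679.0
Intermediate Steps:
(2055/(-1968) - 1628/1794) - 1*3677 = (2055*(-1/1968) - 1628*1/1794) - 3677 = (-685/656 - 814/897) - 3677 = -1148429/588432 - 3677 = -2164812893/588432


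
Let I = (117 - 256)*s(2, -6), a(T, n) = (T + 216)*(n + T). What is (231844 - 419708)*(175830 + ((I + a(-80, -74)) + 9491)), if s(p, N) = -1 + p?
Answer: -30854407632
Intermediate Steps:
a(T, n) = (216 + T)*(T + n)
I = -139 (I = (117 - 256)*(-1 + 2) = -139*1 = -139)
(231844 - 419708)*(175830 + ((I + a(-80, -74)) + 9491)) = (231844 - 419708)*(175830 + ((-139 + ((-80)² + 216*(-80) + 216*(-74) - 80*(-74))) + 9491)) = -187864*(175830 + ((-139 + (6400 - 17280 - 15984 + 5920)) + 9491)) = -187864*(175830 + ((-139 - 20944) + 9491)) = -187864*(175830 + (-21083 + 9491)) = -187864*(175830 - 11592) = -187864*164238 = -30854407632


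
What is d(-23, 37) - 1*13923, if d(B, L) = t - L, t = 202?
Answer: -13758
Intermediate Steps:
d(B, L) = 202 - L
d(-23, 37) - 1*13923 = (202 - 1*37) - 1*13923 = (202 - 37) - 13923 = 165 - 13923 = -13758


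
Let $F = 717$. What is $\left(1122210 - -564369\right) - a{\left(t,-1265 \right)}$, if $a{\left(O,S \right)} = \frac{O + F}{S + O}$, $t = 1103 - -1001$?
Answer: $\frac{1415036960}{839} \approx 1.6866 \cdot 10^{6}$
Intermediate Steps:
$t = 2104$ ($t = 1103 + 1001 = 2104$)
$a{\left(O,S \right)} = \frac{717 + O}{O + S}$ ($a{\left(O,S \right)} = \frac{O + 717}{S + O} = \frac{717 + O}{O + S}$)
$\left(1122210 - -564369\right) - a{\left(t,-1265 \right)} = \left(1122210 - -564369\right) - \frac{717 + 2104}{2104 - 1265} = \left(1122210 + 564369\right) - \frac{1}{839} \cdot 2821 = 1686579 - \frac{1}{839} \cdot 2821 = 1686579 - \frac{2821}{839} = \frac{1415036960}{839}$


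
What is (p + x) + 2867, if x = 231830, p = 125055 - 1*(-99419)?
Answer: 459171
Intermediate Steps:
p = 224474 (p = 125055 + 99419 = 224474)
(p + x) + 2867 = (224474 + 231830) + 2867 = 456304 + 2867 = 459171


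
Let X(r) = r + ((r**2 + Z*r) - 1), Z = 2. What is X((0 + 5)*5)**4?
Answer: 238730937201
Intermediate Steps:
X(r) = -1 + r**2 + 3*r (X(r) = r + ((r**2 + 2*r) - 1) = r + (-1 + r**2 + 2*r) = -1 + r**2 + 3*r)
X((0 + 5)*5)**4 = (-1 + ((0 + 5)*5)**2 + 3*((0 + 5)*5))**4 = (-1 + (5*5)**2 + 3*(5*5))**4 = (-1 + 25**2 + 3*25)**4 = (-1 + 625 + 75)**4 = 699**4 = 238730937201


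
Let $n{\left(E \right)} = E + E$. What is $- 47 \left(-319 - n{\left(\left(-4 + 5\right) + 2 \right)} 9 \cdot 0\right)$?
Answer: $14993$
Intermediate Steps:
$n{\left(E \right)} = 2 E$
$- 47 \left(-319 - n{\left(\left(-4 + 5\right) + 2 \right)} 9 \cdot 0\right) = - 47 \left(-319 - 2 \left(\left(-4 + 5\right) + 2\right) 9 \cdot 0\right) = - 47 \left(-319 - 2 \left(1 + 2\right) 9 \cdot 0\right) = - 47 \left(-319 - 2 \cdot 3 \cdot 9 \cdot 0\right) = - 47 \left(-319 - 6 \cdot 9 \cdot 0\right) = - 47 \left(-319 - 54 \cdot 0\right) = - 47 \left(-319 - 0\right) = - 47 \left(-319 + 0\right) = \left(-47\right) \left(-319\right) = 14993$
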